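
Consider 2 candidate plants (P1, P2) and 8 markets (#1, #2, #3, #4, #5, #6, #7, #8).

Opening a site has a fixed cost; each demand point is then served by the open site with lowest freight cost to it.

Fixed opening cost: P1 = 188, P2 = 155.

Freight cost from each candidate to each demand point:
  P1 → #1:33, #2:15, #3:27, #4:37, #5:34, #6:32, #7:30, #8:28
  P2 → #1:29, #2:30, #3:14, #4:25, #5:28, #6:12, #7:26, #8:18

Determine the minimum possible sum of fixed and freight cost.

Open {P2}: assign each demand point to its cheapest open site.
  #1→P2 29, #2→P2 30, #3→P2 14, #4→P2 25, #5→P2 28, #6→P2 12, #7→P2 26, #8→P2 18
  freight cost 182, fixed 155 → total 337.
Compare {P1}: freight cost 236 + fixed 188 = 424.
Compare {P1, P2}: freight cost 167 + fixed 343 = 510.

337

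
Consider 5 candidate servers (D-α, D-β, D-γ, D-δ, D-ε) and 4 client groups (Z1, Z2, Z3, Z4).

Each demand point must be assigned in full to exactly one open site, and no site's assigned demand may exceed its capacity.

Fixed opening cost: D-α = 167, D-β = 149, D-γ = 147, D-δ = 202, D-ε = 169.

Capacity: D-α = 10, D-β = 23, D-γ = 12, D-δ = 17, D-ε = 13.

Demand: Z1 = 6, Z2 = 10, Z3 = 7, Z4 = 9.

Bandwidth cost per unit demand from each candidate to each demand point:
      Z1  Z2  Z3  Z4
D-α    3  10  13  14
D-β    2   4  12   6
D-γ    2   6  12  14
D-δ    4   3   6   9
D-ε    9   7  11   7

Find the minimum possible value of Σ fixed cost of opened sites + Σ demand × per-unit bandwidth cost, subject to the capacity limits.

Open {D-β, D-δ}; cheapest assignment that respects the capacities:
  D-β (cap 23, load 15): Z1, Z4 — cost 6×2 + 9×6 = 66
  D-δ (cap 17, load 17): Z2, Z3 — cost 10×3 + 7×6 = 72
  Shipping 138, fixed 351 → total 489.
  Any other capacity-feasible assignment to {D-β, D-δ} ships for at least 138.
Compare {D-β, D-γ}: its best feasible assignment gives total 506.
Compare {D-β, D-ε}: its best feasible assignment gives total 517.
Every other set of open sites that can feasibly serve all demand totals ≥ 506 even under its best assignment. Minimum: 489.

489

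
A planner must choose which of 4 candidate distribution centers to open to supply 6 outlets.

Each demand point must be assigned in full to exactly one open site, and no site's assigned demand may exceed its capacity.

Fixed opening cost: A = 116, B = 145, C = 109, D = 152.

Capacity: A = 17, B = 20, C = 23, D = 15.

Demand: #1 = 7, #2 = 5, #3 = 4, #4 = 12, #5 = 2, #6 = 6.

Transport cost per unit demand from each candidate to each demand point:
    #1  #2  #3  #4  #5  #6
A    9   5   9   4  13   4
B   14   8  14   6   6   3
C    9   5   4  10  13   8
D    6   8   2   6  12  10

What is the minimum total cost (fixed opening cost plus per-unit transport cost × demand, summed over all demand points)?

Open {A, C}; cheapest assignment that respects the capacities:
  A (cap 17, load 17): #2, #4 — cost 5×5 + 12×4 = 73
  C (cap 23, load 19): #1, #3, #5, #6 — cost 7×9 + 4×4 + 2×13 + 6×8 = 153
  Shipping 226, fixed 225 → total 451.
  Any other capacity-feasible assignment to {A, C} ships for at least 226.
Compare {B, C}: its best feasible assignment gives total 460.
Compare {A, B}: its best feasible assignment gives total 487.
Every other set of open sites that can feasibly serve all demand totals ≥ 460 even under its best assignment. Minimum: 451.

451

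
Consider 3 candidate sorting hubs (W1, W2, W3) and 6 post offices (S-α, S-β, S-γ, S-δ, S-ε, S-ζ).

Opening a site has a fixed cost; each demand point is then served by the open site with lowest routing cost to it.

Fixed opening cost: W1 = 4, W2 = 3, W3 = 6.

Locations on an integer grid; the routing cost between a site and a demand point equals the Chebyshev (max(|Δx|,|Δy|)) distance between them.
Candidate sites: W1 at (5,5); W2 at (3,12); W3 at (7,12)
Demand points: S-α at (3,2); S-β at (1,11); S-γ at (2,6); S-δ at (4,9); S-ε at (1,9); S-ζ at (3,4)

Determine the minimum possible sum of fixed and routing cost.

Open {W1, W2}: assign each demand point to its cheapest open site.
  S-α→W1 3, S-β→W2 2, S-γ→W1 3, S-δ→W2 3, S-ε→W2 3, S-ζ→W1 2
  routing cost 16, fixed 7 → total 23.
Compare {W1}: routing cost 22 + fixed 4 = 26.
Compare {W1, W2, W3}: routing cost 16 + fixed 13 = 29.
Compare {W1, W3}: routing cost 21 + fixed 10 = 31.
All other subsets cost ≥ 26. Minimum total cost: 23.

23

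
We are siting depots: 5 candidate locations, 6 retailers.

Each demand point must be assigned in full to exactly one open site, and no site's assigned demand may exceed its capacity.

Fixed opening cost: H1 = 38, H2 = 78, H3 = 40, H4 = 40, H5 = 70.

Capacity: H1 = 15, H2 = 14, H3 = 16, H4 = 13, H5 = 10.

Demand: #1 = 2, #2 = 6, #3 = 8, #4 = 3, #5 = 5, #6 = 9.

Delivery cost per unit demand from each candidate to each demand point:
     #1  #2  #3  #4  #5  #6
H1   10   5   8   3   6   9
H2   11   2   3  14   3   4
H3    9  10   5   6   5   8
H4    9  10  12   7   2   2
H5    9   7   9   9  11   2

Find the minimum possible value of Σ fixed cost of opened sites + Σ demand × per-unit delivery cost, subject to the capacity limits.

258

Open {H1, H3, H4}; cheapest assignment that respects the capacities:
  H1 (cap 15, load 9): #2, #4 — cost 6×5 + 3×3 = 39
  H3 (cap 16, load 15): #1, #3, #5 — cost 2×9 + 8×5 + 5×5 = 83
  H4 (cap 13, load 9): #6 — cost 9×2 = 18
  Shipping 140, fixed 118 → total 258.
  Any other capacity-feasible assignment to {H1, H3, H4} ships for at least 140.
Compare {H1, H2, H4}: its best feasible assignment gives total 267.
Compare {H2, H3, H4}: its best feasible assignment gives total 273.
Every other set of open sites that can feasibly serve all demand totals ≥ 267 even under its best assignment. Minimum: 258.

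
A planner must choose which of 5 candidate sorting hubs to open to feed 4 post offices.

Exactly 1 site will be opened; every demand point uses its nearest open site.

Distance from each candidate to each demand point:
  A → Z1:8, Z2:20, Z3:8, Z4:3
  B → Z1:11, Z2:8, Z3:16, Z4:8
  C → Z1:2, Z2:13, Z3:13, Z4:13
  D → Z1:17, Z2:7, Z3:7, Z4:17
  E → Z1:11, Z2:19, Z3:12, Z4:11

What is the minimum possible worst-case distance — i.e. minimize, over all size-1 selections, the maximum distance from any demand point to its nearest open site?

13

Open {C}.
  Farthest demand point is Z2 at distance 13 (to C); all others are ≤ 13.
With {B} the worst case is 16.
With {D} the worst case is 17.
No size-1 selection achieves below 13.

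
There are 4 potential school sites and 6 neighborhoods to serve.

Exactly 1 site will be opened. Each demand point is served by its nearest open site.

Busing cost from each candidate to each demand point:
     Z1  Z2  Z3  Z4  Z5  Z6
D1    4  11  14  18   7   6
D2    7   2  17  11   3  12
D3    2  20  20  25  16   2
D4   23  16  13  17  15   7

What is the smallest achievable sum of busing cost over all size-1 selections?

Open {D2}.
  Z1→D2 7, Z2→D2 2, Z3→D2 17, Z4→D2 11, Z5→D2 3, Z6→D2 12  ⇒ total 52.
Compare {D1}: total 60.
Compare {D3}: total 85.
No size-1 selection does better; minimum is 52.

52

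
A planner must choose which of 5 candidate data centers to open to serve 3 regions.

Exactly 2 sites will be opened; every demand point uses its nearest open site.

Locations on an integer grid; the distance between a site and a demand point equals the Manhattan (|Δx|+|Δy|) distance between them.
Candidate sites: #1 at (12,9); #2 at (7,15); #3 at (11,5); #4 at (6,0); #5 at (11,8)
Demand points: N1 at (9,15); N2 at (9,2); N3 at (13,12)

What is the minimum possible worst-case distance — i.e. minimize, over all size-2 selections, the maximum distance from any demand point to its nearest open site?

8

Open {#2, #5}.
  Farthest demand point is N2 at distance 8 (to #5); all others are ≤ 8.
With {#1, #3} the worst case is 9.
With {#1, #4} the worst case is 9.
No size-2 selection achieves below 8.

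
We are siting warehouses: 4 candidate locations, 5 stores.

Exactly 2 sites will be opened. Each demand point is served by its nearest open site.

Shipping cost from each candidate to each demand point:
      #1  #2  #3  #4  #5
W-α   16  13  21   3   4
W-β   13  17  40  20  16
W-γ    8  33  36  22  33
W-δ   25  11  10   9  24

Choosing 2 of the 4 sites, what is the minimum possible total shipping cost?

44

Open {W-α, W-δ}.
  #1→W-α 16, #2→W-δ 11, #3→W-δ 10, #4→W-α 3, #5→W-α 4  ⇒ total 44.
Compare {W-α, W-γ}: total 49.
Compare {W-α, W-β}: total 54.
No size-2 selection does better; minimum is 44.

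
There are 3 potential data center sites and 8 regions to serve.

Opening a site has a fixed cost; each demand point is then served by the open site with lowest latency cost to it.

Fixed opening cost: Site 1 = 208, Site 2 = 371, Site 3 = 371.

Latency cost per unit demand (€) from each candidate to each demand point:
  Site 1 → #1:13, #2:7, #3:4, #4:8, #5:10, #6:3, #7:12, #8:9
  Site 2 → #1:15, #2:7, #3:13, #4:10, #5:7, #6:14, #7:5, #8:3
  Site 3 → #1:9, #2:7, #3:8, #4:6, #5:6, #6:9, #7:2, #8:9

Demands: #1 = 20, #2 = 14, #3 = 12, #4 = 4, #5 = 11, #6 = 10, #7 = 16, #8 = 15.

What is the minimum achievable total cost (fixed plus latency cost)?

1092

Open {Site 3}: assign each demand point to its cheapest open site.
  #1→Site 3 20×9=180, #2→Site 3 14×7=98, #3→Site 3 12×8=96, #4→Site 3 4×6=24, #5→Site 3 11×6=66, #6→Site 3 10×9=90, #7→Site 3 16×2=32, #8→Site 3 15×9=135
  latency cost 721, fixed 371 → total 1092.
Compare {Site 1}: latency cost 905 + fixed 208 = 1113.
Compare {Site 1, Site 3}: latency cost 613 + fixed 579 = 1192.
Compare {Site 1, Site 2}: latency cost 670 + fixed 579 = 1249.
All other subsets cost ≥ 1113. Minimum total cost: 1092.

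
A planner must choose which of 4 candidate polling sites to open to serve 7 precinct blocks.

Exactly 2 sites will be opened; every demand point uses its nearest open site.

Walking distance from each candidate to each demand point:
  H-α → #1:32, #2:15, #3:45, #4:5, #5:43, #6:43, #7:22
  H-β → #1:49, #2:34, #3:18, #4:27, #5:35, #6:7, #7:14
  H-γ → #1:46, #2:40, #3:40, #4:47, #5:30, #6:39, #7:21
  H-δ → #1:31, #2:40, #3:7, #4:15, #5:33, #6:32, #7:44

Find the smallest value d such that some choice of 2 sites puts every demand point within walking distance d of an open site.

33

Open {H-α, H-δ}.
  Farthest demand point is #5 at walking distance 33 (to H-δ); all others are ≤ 33.
With {H-β, H-δ} the worst case is 34.
With {H-α, H-β} the worst case is 35.
No size-2 selection achieves below 33.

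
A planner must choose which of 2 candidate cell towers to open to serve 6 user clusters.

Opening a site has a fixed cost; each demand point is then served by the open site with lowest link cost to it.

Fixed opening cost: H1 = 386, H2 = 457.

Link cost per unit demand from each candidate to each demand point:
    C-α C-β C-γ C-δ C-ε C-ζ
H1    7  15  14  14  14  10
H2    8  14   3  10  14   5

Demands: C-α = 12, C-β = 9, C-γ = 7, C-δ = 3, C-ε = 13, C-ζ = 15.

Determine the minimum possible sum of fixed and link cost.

Open {H2}: assign each demand point to its cheapest open site.
  C-α→H2 12×8=96, C-β→H2 9×14=126, C-γ→H2 7×3=21, C-δ→H2 3×10=30, C-ε→H2 13×14=182, C-ζ→H2 15×5=75
  link cost 530, fixed 457 → total 987.
Compare {H1}: link cost 691 + fixed 386 = 1077.
Compare {H1, H2}: link cost 518 + fixed 843 = 1361.

987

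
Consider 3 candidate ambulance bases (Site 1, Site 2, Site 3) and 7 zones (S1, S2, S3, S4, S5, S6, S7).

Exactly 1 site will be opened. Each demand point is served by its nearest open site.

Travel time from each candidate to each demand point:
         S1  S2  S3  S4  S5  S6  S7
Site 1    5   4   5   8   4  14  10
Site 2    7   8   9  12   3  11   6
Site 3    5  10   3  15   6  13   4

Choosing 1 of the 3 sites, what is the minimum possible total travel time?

Open {Site 1}.
  S1→Site 1 5, S2→Site 1 4, S3→Site 1 5, S4→Site 1 8, S5→Site 1 4, S6→Site 1 14, S7→Site 1 10  ⇒ total 50.
Compare {Site 2}: total 56.
Compare {Site 3}: total 56.

50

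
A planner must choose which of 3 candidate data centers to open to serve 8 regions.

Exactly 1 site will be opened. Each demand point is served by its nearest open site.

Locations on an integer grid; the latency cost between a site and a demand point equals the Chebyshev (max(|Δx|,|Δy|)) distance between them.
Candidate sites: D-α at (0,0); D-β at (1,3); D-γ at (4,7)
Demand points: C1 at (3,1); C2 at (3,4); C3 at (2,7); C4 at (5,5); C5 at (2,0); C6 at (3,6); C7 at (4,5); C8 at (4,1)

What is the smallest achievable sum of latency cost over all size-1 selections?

Open {D-β}.
  C1→D-β 2, C2→D-β 2, C3→D-β 4, C4→D-β 4, C5→D-β 3, C6→D-β 3, C7→D-β 3, C8→D-β 3  ⇒ total 24.
Compare {D-γ}: total 29.
Compare {D-α}: total 36.

24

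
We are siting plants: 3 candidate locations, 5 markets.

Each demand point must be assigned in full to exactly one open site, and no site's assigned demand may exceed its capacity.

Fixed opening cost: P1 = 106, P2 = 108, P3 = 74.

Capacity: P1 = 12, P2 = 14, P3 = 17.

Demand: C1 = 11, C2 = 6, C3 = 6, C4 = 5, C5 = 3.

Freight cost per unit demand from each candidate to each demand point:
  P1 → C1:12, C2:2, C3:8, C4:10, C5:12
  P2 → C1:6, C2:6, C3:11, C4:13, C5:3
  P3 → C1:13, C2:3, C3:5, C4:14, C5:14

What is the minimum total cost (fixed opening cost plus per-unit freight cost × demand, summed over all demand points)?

Open {P2, P3}; cheapest assignment that respects the capacities:
  P2 (cap 14, load 14): C1, C5 — cost 11×6 + 3×3 = 75
  P3 (cap 17, load 17): C2, C3, C4 — cost 6×3 + 6×5 + 5×14 = 118
  Shipping 193, fixed 182 → total 375.
  Any other capacity-feasible assignment to {P2, P3} ships for at least 193.
Compare {P1, P2, P3}: its best feasible assignment gives total 455.
Every other set of open sites that can feasibly serve all demand totals ≥ 455 even under its best assignment. Minimum: 375.

375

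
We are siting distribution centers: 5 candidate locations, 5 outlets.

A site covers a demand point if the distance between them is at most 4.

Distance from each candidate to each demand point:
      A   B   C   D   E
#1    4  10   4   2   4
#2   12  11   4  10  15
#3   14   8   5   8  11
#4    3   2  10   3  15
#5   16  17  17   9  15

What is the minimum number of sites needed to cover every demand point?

2

Coverage sets (demand points within 4 of each site):
  #1: {A, C, D, E}
  #2: {C}
  #3: {}
  #4: {A, B, D}
  #5: {}
No single site covers all 5 demand points.
But {#1, #4} covers everything, so the minimum is 2.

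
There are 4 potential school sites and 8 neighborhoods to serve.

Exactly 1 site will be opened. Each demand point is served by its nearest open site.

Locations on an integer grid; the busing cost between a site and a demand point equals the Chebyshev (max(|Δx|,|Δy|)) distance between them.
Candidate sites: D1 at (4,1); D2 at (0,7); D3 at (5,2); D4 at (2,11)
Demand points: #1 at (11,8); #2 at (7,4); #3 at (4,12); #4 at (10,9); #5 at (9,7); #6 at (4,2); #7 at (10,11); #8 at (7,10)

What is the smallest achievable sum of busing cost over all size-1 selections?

48

Open {D3}.
  #1→D3 6, #2→D3 2, #3→D3 10, #4→D3 7, #5→D3 5, #6→D3 1, #7→D3 9, #8→D3 8  ⇒ total 48.
Compare {D1}: total 55.
Compare {D4}: total 55.
No size-1 selection does better; minimum is 48.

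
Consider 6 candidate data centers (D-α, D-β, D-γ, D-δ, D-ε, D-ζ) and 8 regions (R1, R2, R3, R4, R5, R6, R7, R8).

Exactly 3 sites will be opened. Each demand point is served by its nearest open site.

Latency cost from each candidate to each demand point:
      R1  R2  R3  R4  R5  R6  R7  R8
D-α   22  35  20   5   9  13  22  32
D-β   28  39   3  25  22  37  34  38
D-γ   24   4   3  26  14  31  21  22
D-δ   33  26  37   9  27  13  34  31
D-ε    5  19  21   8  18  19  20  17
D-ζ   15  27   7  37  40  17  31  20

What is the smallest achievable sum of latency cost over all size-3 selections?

Open {D-α, D-γ, D-ε}.
  R1→D-ε 5, R2→D-γ 4, R3→D-γ 3, R4→D-α 5, R5→D-α 9, R6→D-α 13, R7→D-ε 20, R8→D-ε 17  ⇒ total 76.
Compare {D-γ, D-δ, D-ε}: total 84.
Compare {D-γ, D-ε, D-ζ}: total 88.
No size-3 selection does better; minimum is 76.

76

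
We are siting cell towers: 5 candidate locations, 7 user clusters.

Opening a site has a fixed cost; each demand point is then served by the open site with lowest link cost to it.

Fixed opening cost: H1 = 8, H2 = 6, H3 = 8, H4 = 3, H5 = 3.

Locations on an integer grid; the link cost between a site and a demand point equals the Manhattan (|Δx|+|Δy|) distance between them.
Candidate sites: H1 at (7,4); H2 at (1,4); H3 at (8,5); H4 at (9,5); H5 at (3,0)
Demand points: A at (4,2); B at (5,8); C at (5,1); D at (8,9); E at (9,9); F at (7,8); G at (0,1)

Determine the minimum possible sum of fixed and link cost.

37

Open {H4, H5}: assign each demand point to its cheapest open site.
  A→H5 3, B→H4 7, C→H5 3, D→H4 5, E→H4 4, F→H4 5, G→H5 4
  link cost 31, fixed 6 → total 37.
Compare {H3, H5}: link cost 29 + fixed 11 = 40.
Compare {H3, H4, H5}: link cost 28 + fixed 14 = 42.
Compare {H1, H4, H5}: link cost 29 + fixed 14 = 43.
All other subsets cost ≥ 40. Minimum total cost: 37.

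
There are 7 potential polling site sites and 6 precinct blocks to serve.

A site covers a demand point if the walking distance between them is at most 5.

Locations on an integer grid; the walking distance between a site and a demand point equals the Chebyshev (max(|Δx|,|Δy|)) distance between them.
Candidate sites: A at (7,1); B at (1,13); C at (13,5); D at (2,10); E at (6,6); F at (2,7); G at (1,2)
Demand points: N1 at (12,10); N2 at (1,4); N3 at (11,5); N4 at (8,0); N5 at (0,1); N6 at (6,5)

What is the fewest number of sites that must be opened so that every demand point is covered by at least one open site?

2

Coverage sets (demand points within 5 of each site):
  A: {N3, N4, N6}
  B: {}
  C: {N1, N3, N4}
  D: {N6}
  E: {N2, N3, N6}
  F: {N2, N6}
  G: {N2, N5, N6}
No single site covers all 6 demand points.
But {C, G} covers everything, so the minimum is 2.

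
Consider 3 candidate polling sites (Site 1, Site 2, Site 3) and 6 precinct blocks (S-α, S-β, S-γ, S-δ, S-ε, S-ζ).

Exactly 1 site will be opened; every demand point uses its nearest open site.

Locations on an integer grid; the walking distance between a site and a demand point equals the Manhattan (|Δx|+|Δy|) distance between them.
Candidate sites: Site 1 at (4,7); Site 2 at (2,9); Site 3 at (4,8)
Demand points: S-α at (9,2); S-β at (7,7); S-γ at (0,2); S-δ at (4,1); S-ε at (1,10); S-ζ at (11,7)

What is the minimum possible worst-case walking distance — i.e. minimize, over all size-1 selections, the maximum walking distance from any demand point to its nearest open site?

10

Open {Site 1}.
  Farthest demand point is S-α at walking distance 10 (to Site 1); all others are ≤ 10.
With {Site 3} the worst case is 11.
With {Site 2} the worst case is 14.
No size-1 selection achieves below 10.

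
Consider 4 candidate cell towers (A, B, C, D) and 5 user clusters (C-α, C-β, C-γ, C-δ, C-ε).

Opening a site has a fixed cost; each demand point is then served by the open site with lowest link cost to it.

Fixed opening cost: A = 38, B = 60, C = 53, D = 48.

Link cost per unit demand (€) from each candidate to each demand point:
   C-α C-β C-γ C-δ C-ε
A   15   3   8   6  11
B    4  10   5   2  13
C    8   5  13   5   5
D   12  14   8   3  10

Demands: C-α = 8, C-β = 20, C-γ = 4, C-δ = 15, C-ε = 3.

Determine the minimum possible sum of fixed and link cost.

Open {A, B}: assign each demand point to its cheapest open site.
  C-α→B 8×4=32, C-β→A 20×3=60, C-γ→B 4×5=20, C-δ→B 15×2=30, C-ε→A 3×11=33
  link cost 175, fixed 98 → total 273.
Compare {A, B, C}: link cost 157 + fixed 151 = 308.
Compare {B, C}: link cost 197 + fixed 113 = 310.
Compare {A, B, D}: link cost 172 + fixed 146 = 318.
All other subsets cost ≥ 308. Minimum total cost: 273.

273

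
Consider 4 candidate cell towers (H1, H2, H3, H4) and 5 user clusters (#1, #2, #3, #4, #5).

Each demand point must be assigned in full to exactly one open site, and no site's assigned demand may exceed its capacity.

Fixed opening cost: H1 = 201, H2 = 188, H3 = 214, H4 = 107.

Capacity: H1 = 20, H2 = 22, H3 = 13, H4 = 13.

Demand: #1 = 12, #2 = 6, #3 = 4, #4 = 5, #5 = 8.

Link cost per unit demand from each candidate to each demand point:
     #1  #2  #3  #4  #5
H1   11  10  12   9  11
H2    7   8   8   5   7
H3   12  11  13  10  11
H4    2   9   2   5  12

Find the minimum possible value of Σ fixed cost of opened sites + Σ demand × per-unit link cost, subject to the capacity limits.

Open {H2, H4}; cheapest assignment that respects the capacities:
  H2 (cap 22, load 22): #1, #2, #3 — cost 12×7 + 6×8 + 4×8 = 164
  H4 (cap 13, load 13): #4, #5 — cost 5×5 + 8×12 = 121
  Shipping 285, fixed 295 → total 580.
  Any other capacity-feasible assignment to {H2, H4} ships for at least 285.
Compare {H1, H2}: its best feasible assignment gives total 678.
Compare {H1, H2, H4}: its best feasible assignment gives total 693.
Every other set of open sites that can feasibly serve all demand totals ≥ 678 even under its best assignment. Minimum: 580.

580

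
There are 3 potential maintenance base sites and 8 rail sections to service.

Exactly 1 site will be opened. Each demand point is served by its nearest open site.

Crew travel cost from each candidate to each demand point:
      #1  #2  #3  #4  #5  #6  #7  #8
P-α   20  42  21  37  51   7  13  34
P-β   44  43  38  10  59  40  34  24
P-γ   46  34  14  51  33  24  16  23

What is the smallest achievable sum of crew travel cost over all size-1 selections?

225

Open {P-α}.
  #1→P-α 20, #2→P-α 42, #3→P-α 21, #4→P-α 37, #5→P-α 51, #6→P-α 7, #7→P-α 13, #8→P-α 34  ⇒ total 225.
Compare {P-γ}: total 241.
Compare {P-β}: total 292.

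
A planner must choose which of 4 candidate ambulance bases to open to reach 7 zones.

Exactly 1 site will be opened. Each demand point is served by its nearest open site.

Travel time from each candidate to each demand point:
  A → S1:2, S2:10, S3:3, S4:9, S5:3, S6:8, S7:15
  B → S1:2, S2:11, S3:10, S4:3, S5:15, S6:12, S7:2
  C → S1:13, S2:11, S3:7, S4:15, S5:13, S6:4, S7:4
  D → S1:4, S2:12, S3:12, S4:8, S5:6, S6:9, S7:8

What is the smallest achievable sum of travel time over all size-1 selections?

Open {A}.
  S1→A 2, S2→A 10, S3→A 3, S4→A 9, S5→A 3, S6→A 8, S7→A 15  ⇒ total 50.
Compare {B}: total 55.
Compare {D}: total 59.
No size-1 selection does better; minimum is 50.

50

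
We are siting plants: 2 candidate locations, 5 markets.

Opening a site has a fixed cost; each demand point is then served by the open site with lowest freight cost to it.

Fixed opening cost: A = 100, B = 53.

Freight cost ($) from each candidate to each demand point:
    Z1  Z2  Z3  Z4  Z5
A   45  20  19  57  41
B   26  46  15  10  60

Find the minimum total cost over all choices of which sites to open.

Open {B}: assign each demand point to its cheapest open site.
  Z1→B 26, Z2→B 46, Z3→B 15, Z4→B 10, Z5→B 60
  freight cost 157, fixed 53 → total 210.
Compare {A, B}: freight cost 112 + fixed 153 = 265.
Compare {A}: freight cost 182 + fixed 100 = 282.

210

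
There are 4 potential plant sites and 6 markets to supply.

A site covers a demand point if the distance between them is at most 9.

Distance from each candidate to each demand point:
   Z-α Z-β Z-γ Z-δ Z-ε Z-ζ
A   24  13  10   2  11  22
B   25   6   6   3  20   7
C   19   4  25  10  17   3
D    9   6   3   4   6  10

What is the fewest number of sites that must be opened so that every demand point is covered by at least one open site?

2

Coverage sets (demand points within 9 of each site):
  A: {Z-δ}
  B: {Z-β, Z-γ, Z-δ, Z-ζ}
  C: {Z-β, Z-ζ}
  D: {Z-α, Z-β, Z-γ, Z-δ, Z-ε}
No single site covers all 6 demand points.
But {B, D} covers everything, so the minimum is 2.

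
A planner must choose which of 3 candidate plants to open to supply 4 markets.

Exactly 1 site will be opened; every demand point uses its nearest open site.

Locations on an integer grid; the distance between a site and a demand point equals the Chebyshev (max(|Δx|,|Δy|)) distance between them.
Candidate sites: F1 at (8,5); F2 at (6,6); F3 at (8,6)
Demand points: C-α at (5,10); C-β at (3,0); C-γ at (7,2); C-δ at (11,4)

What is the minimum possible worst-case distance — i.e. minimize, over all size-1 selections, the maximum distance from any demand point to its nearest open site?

5

Open {F1}.
  Farthest demand point is C-α at distance 5 (to F1); all others are ≤ 5.
With {F2} the worst case is 6.
With {F3} the worst case is 6.
No size-1 selection achieves below 5.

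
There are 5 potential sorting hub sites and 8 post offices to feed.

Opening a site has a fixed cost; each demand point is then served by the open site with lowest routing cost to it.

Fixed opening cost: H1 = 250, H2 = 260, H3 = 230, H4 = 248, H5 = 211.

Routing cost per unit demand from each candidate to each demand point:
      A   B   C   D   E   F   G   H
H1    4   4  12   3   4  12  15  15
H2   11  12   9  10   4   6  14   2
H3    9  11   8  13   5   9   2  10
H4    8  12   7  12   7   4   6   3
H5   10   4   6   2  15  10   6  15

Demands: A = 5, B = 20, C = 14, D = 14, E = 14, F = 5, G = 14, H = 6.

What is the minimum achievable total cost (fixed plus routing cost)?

Open {H3, H5}: assign each demand point to its cheapest open site.
  A→H3 5×9=45, B→H5 20×4=80, C→H5 14×6=84, D→H5 14×2=28, E→H3 14×5=70, F→H3 5×9=45, G→H3 14×2=28, H→H3 6×10=60
  routing cost 440, fixed 441 → total 881.
Compare {H5}: routing cost 676 + fixed 211 = 887.
Compare {H2, H5}: routing cost 424 + fixed 471 = 895.
Compare {H4, H5}: routing cost 452 + fixed 459 = 911.
All other subsets cost ≥ 887. Minimum total cost: 881.

881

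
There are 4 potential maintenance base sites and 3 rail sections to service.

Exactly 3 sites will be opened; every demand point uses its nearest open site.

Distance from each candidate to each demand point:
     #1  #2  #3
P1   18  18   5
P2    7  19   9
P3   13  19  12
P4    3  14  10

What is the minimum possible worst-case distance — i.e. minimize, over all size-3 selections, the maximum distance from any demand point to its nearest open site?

14

Open {P1, P2, P4}.
  Farthest demand point is #2 at distance 14 (to P4); all others are ≤ 14.
With {P1, P3, P4} the worst case is 14.
With {P2, P3, P4} the worst case is 14.
No size-3 selection achieves below 14.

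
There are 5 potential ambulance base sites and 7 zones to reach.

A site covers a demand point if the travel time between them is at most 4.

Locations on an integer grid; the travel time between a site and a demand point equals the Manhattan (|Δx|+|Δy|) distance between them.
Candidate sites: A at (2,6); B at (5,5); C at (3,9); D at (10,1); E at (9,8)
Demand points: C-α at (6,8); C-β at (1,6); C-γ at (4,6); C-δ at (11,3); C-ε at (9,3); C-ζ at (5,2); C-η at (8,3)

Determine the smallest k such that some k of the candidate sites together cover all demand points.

3

Coverage sets (demand points within 4 of each site):
  A: {C-β, C-γ}
  B: {C-α, C-γ, C-ζ}
  C: {C-α, C-γ}
  D: {C-δ, C-ε, C-η}
  E: {C-α}
No 2 sites suffice: every size-2 union leaves at least one demand point uncovered.
But {A, B, D} covers everything, so the minimum is 3.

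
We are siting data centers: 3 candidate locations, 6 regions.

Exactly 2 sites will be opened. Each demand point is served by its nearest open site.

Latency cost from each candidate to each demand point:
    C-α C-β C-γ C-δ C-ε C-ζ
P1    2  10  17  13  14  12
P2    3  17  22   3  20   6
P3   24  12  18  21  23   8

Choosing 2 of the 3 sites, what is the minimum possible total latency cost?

Open {P1, P2}.
  C-α→P1 2, C-β→P1 10, C-γ→P1 17, C-δ→P2 3, C-ε→P1 14, C-ζ→P2 6  ⇒ total 52.
Compare {P2, P3}: total 62.
Compare {P1, P3}: total 64.

52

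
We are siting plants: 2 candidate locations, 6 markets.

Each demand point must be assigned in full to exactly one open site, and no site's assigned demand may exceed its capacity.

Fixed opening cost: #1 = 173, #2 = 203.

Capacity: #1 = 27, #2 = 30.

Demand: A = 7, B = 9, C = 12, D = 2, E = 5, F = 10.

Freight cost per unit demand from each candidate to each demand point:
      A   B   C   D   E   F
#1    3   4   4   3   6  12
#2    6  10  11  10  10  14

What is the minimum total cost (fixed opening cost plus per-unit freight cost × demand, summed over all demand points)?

692

Open {#1, #2}; cheapest assignment that respects the capacities:
  #1 (cap 27, load 26): B, C, E — cost 9×4 + 12×4 + 5×6 = 114
  #2 (cap 30, load 19): A, D, F — cost 7×6 + 2×10 + 10×14 = 202
  Shipping 316, fixed 376 → total 692.
  Any other capacity-feasible assignment to {#1, #2} ships for at least 316.
Total demand is 45 and no other set of sites has combined capacity ≥ 45, so {#1, #2} is the only feasible choice of open sites. Minimum: 692.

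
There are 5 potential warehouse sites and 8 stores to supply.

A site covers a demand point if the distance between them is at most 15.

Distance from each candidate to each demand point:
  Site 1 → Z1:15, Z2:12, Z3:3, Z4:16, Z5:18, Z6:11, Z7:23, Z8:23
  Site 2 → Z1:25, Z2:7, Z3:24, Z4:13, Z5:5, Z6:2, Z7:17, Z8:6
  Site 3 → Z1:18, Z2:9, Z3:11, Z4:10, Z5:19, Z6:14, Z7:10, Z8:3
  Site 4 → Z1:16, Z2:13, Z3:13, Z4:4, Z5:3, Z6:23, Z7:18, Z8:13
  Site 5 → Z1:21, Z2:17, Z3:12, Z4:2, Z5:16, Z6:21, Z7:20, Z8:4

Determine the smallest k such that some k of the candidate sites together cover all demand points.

3

Coverage sets (demand points within 15 of each site):
  Site 1: {Z1, Z2, Z3, Z6}
  Site 2: {Z2, Z4, Z5, Z6, Z8}
  Site 3: {Z2, Z3, Z4, Z6, Z7, Z8}
  Site 4: {Z2, Z3, Z4, Z5, Z8}
  Site 5: {Z3, Z4, Z8}
No 2 sites suffice: every size-2 union leaves at least one demand point uncovered.
But {Site 1, Site 2, Site 3} covers everything, so the minimum is 3.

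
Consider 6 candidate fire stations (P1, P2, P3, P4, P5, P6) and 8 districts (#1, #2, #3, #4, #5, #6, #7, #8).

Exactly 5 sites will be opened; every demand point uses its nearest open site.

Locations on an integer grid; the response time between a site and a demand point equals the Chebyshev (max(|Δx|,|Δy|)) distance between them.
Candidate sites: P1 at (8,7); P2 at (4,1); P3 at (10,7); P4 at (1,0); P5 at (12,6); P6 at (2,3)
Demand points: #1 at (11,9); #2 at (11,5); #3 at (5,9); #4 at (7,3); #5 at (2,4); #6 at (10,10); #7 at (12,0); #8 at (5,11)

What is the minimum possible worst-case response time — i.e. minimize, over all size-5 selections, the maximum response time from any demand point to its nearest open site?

Open {P1, P2, P3, P4, P5}.
  Farthest demand point is #7 at response time 6 (to P5); all others are ≤ 6.
With {P1, P2, P3, P5, P6} the worst case is 6.
With {P1, P2, P4, P5, P6} the worst case is 6.
No size-5 selection achieves below 6.

6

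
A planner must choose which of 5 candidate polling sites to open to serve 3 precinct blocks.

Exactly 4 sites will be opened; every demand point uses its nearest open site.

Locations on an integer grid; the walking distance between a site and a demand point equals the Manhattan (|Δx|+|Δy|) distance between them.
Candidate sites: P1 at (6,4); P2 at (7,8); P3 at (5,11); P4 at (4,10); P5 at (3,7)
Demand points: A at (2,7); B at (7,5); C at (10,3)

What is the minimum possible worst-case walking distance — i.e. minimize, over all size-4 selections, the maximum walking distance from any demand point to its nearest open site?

Open {P1, P2, P3, P4}.
  Farthest demand point is A at walking distance 5 (to P4); all others are ≤ 5.
With {P1, P2, P3, P5} the worst case is 5.
With {P1, P2, P4, P5} the worst case is 5.
No size-4 selection achieves below 5.

5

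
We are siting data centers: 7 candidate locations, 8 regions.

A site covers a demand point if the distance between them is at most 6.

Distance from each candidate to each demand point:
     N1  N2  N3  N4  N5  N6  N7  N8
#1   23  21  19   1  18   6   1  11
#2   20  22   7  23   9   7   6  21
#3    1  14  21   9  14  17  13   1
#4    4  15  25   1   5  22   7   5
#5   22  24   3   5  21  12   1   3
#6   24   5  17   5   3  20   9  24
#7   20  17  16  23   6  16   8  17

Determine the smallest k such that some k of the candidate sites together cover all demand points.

Coverage sets (demand points within 6 of each site):
  #1: {N4, N6, N7}
  #2: {N7}
  #3: {N1, N8}
  #4: {N1, N4, N5, N8}
  #5: {N3, N4, N7, N8}
  #6: {N2, N4, N5}
  #7: {N5}
No 3 sites suffice: every size-3 union leaves at least one demand point uncovered.
But {#1, #3, #5, #6} covers everything, so the minimum is 4.

4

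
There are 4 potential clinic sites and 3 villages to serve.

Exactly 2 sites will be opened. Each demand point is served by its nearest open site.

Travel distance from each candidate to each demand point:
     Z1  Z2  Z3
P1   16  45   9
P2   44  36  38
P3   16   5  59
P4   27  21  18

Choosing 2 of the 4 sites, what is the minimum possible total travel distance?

30

Open {P1, P3}.
  Z1→P1 16, Z2→P3 5, Z3→P1 9  ⇒ total 30.
Compare {P3, P4}: total 39.
Compare {P1, P4}: total 46.
No size-2 selection does better; minimum is 30.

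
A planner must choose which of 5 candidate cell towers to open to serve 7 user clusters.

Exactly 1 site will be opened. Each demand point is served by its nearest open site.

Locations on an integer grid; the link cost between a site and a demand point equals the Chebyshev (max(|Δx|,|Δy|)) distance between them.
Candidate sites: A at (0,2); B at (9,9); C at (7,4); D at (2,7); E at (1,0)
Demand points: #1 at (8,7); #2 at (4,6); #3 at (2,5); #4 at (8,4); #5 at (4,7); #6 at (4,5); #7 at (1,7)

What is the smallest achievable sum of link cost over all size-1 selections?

21

Open {D}.
  #1→D 6, #2→D 2, #3→D 2, #4→D 6, #5→D 2, #6→D 2, #7→D 1  ⇒ total 21.
Compare {C}: total 24.
Compare {A}: total 37.
No size-1 selection does better; minimum is 21.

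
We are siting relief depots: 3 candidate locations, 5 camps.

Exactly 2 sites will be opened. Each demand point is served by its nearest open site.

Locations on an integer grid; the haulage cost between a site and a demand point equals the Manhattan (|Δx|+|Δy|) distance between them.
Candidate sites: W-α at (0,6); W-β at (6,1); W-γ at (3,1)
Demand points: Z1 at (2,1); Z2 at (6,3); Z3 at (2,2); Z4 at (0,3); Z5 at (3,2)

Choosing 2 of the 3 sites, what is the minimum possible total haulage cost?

Open {W-β, W-γ}.
  Z1→W-γ 1, Z2→W-β 2, Z3→W-γ 2, Z4→W-γ 5, Z5→W-γ 1  ⇒ total 11.
Compare {W-α, W-γ}: total 12.
Compare {W-α, W-β}: total 18.

11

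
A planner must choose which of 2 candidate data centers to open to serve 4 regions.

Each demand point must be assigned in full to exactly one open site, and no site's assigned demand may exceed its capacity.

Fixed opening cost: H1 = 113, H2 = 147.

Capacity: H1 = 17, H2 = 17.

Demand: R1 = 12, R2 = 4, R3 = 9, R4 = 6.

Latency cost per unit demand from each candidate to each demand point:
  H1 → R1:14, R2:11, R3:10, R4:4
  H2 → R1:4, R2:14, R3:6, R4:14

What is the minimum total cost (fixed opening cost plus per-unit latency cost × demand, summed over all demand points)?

Open {H1, H2}; cheapest assignment that respects the capacities:
  H1 (cap 17, load 15): R3, R4 — cost 9×10 + 6×4 = 114
  H2 (cap 17, load 16): R1, R2 — cost 12×4 + 4×14 = 104
  Shipping 218, fixed 260 → total 478.
  Any other capacity-feasible assignment to {H1, H2} ships for at least 218.
Total demand is 31 and no other set of sites has combined capacity ≥ 31, so {H1, H2} is the only feasible choice of open sites. Minimum: 478.

478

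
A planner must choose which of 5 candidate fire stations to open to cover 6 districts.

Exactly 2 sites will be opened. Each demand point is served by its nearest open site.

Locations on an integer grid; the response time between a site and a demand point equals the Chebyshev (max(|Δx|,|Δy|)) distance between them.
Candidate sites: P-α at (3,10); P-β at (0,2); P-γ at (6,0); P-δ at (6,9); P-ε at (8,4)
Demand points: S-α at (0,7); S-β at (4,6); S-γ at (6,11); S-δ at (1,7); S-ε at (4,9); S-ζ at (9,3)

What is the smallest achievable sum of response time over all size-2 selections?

Open {P-α, P-ε}.
  S-α→P-α 3, S-β→P-α 4, S-γ→P-α 3, S-δ→P-α 3, S-ε→P-α 1, S-ζ→P-ε 1  ⇒ total 15.
Compare {P-α, P-γ}: total 17.
Compare {P-α, P-δ}: total 18.
No size-2 selection does better; minimum is 15.

15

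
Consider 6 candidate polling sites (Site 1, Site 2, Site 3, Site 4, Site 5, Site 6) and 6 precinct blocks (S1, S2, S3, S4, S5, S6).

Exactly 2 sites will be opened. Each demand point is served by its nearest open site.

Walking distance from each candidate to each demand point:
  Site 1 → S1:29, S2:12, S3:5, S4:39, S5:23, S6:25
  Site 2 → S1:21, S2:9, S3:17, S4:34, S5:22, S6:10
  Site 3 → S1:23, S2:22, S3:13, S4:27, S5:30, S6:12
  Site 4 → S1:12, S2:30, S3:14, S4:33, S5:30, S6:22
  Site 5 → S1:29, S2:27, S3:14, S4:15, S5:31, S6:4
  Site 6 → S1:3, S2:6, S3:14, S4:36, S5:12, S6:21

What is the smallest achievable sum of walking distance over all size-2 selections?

54

Open {Site 5, Site 6}.
  S1→Site 6 3, S2→Site 6 6, S3→Site 5 14, S4→Site 5 15, S5→Site 6 12, S6→Site 5 4  ⇒ total 54.
Compare {Site 3, Site 6}: total 73.
Compare {Site 2, Site 6}: total 79.
No size-2 selection does better; minimum is 54.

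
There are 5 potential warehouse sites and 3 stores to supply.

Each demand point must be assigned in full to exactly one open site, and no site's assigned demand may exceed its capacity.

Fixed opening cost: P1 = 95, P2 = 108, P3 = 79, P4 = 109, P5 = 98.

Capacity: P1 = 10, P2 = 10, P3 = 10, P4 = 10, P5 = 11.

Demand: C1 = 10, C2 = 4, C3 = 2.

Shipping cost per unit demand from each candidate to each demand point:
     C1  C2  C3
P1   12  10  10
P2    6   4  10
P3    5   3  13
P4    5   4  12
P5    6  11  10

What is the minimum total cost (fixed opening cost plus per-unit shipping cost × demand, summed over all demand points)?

Open {P2, P3}; cheapest assignment that respects the capacities:
  P2 (cap 10, load 6): C2, C3 — cost 4×4 + 2×10 = 36
  P3 (cap 10, load 10): C1 — cost 10×5 = 50
  Shipping 86, fixed 187 → total 273.
  Any other capacity-feasible assignment to {P2, P3} ships for at least 86.
Compare {P3, P5}: its best feasible assignment gives total 275.
Compare {P3, P4}: its best feasible assignment gives total 276.
Every other set of open sites that can feasibly serve all demand totals ≥ 275 even under its best assignment. Minimum: 273.

273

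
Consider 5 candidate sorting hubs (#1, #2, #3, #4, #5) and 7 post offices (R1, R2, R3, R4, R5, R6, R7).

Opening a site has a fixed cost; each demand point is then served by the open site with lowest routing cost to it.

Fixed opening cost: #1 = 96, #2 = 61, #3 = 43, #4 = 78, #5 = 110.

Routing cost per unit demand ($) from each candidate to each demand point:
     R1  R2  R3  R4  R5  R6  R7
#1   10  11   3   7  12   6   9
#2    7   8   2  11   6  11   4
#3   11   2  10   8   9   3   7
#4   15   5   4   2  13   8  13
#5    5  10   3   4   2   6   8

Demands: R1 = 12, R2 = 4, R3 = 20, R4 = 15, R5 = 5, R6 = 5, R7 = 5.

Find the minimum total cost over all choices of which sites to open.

401

Open {#3, #5}: assign each demand point to its cheapest open site.
  R1→#5 12×5=60, R2→#3 4×2=8, R3→#5 20×3=60, R4→#5 15×4=60, R5→#5 5×2=10, R6→#3 5×3=15, R7→#3 5×7=35
  routing cost 248, fixed 153 → total 401.
Compare {#2, #4}: routing cost 264 + fixed 139 = 403.
Compare {#2, #3, #4}: routing cost 227 + fixed 182 = 409.
Compare {#5}: routing cost 300 + fixed 110 = 410.
All other subsets cost ≥ 403. Minimum total cost: 401.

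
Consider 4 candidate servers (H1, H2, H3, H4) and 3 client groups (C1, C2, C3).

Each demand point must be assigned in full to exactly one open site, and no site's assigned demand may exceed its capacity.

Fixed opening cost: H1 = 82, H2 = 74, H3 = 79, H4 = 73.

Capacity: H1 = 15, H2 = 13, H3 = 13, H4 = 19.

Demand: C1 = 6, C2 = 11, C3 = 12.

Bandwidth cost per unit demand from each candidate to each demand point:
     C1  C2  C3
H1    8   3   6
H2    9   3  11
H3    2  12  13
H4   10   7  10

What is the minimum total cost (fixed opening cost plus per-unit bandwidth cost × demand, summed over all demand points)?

352

Open {H1, H2, H3}; cheapest assignment that respects the capacities:
  H1 (cap 15, load 12): C3 — cost 12×6 = 72
  H2 (cap 13, load 11): C2 — cost 11×3 = 33
  H3 (cap 13, load 6): C1 — cost 6×2 = 12
  Shipping 117, fixed 235 → total 352.
  Any other capacity-feasible assignment to {H1, H2, H3} ships for at least 117.
Compare {H2, H4}: its best feasible assignment gives total 360.
Compare {H1, H4}: its best feasible assignment gives total 364.
Every other set of open sites that can feasibly serve all demand totals ≥ 360 even under its best assignment. Minimum: 352.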